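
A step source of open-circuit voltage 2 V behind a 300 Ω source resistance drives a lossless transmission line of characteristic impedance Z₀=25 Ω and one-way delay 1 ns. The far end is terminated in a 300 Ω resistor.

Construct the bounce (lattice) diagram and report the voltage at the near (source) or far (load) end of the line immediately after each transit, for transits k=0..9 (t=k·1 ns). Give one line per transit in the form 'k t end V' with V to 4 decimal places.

Γ_L=0.846154, Γ_S=0.846154; launch V₁=2·25/325=0.153846
k=0 src: V=0.1538
k=1 load: inc=0.153846, refl=0.153846·0.846154=0.1302; V=0.000000+0.153846+0.130178=0.2840
k=2 src: inc=0.130178, refl=0.130178·0.846154=0.1102; V=0.153846+0.130178+0.110150=0.3942
k=3 load: inc=0.110150, refl=0.110150·0.846154=0.0932; V=0.284024+0.110150+0.093204=0.4874
k=4 src: inc=0.093204, refl=0.093204·0.846154=0.0789; V=0.394174+0.093204+0.078865=0.5662
k=5 load: inc=0.078865, refl=0.078865·0.846154=0.0667; V=0.487378+0.078865+0.066732=0.6330
k=6 src: inc=0.066732, refl=0.066732·0.846154=0.0565; V=0.566243+0.066732+0.056465=0.6894
k=7 load: inc=0.056465, refl=0.056465·0.846154=0.0478; V=0.632975+0.056465+0.047778=0.7372
k=8 src: inc=0.047778, refl=0.047778·0.846154=0.0404; V=0.689440+0.047778+0.040428=0.7776
k=9 load: inc=0.040428, refl=0.040428·0.846154=0.0342; V=0.737219+0.040428+0.034208=0.8119

0 0 source 0.1538
1 1 load 0.2840
2 2 source 0.3942
3 3 load 0.4874
4 4 source 0.5662
5 5 load 0.6330
6 6 source 0.6894
7 7 load 0.7372
8 8 source 0.7776
9 9 load 0.8119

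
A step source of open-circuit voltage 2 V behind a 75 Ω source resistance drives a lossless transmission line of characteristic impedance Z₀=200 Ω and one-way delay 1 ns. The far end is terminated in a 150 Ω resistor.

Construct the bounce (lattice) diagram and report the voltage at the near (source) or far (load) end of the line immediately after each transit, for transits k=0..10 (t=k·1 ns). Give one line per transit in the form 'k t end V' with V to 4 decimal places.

0 0 source 1.4545
1 1 load 1.2468
2 2 source 1.3412
3 3 load 1.3277
4 4 source 1.3338
5 5 load 1.3330
6 6 source 1.3334
7 7 load 1.3333
8 8 source 1.3333
9 9 load 1.3333
10 10 source 1.3333

Γ_L=-0.142857, Γ_S=-0.454545; launch V₁=2·200/275=1.454545
k=0 src: V=1.4545
k=1 load: inc=1.454545, refl=1.454545·-0.142857=-0.2078; V=0.000000+1.454545+-0.207792=1.2468
k=2 src: inc=-0.207792, refl=-0.207792·-0.454545=0.0945; V=1.454545+-0.207792+0.094451=1.3412
k=3 load: inc=0.094451, refl=0.094451·-0.142857=-0.0135; V=1.246753+0.094451+-0.013493=1.3277
k=4 src: inc=-0.013493, refl=-0.013493·-0.454545=0.0061; V=1.341204+-0.013493+0.006133=1.3338
k=5 load: inc=0.006133, refl=0.006133·-0.142857=-0.0009; V=1.327711+0.006133+-0.000876=1.3330
k=6 src: inc=-0.000876, refl=-0.000876·-0.454545=0.0004; V=1.333844+-0.000876+0.000398=1.3334
k=7 load: inc=0.000398, refl=0.000398·-0.142857=-0.0001; V=1.332968+0.000398+-0.000057=1.3333
k=8 src: inc=-0.000057, refl=-0.000057·-0.454545=0.0000; V=1.333367+-0.000057+0.000026=1.3333
k=9 load: inc=0.000026, refl=0.000026·-0.142857=-0.0000; V=1.333310+0.000026+-0.000004=1.3333
k=10 src: inc=-0.000004, refl=-0.000004·-0.454545=0.0000; V=1.333335+-0.000004+0.000002=1.3333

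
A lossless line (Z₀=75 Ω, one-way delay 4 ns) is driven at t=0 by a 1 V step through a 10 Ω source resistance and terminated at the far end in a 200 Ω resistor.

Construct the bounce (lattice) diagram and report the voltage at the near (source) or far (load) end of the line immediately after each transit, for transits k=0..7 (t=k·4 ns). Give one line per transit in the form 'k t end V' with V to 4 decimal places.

Γ_L=0.454545, Γ_S=-0.764706; launch V₁=1·75/85=0.882353
k=0 src: V=0.8824
k=1 load: inc=0.882353, refl=0.882353·0.454545=0.4011; V=0.000000+0.882353+0.401070=1.2834
k=2 src: inc=0.401070, refl=0.401070·-0.764706=-0.3067; V=0.882353+0.401070+-0.306700=0.9767
k=3 load: inc=-0.306700, refl=-0.306700·0.454545=-0.1394; V=1.283422+-0.306700+-0.139409=0.8373
k=4 src: inc=-0.139409, refl=-0.139409·-0.764706=0.1066; V=0.976722+-0.139409+0.106607=0.9439
k=5 load: inc=0.106607, refl=0.106607·0.454545=0.0485; V=0.837313+0.106607+0.048458=0.9924
k=6 src: inc=0.048458, refl=0.048458·-0.764706=-0.0371; V=0.943920+0.048458+-0.037056=0.9553
k=7 load: inc=-0.037056, refl=-0.037056·0.454545=-0.0168; V=0.992378+-0.037056+-0.016844=0.9385

0 0 source 0.8824
1 4 load 1.2834
2 8 source 0.9767
3 12 load 0.8373
4 16 source 0.9439
5 20 load 0.9924
6 24 source 0.9553
7 28 load 0.9385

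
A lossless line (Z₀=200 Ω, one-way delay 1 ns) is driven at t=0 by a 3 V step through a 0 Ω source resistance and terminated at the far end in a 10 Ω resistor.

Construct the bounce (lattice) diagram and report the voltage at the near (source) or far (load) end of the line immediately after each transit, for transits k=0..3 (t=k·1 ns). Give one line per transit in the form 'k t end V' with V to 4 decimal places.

0 0 source 3.0000
1 1 load 0.2857
2 2 source 3.0000
3 3 load 0.5442

Γ_L=-0.904762, Γ_S=-1.000000; launch V₁=3·200/200=3.000000
k=0 src: V=3.0000
k=1 load: inc=3.000000, refl=3.000000·-0.904762=-2.7143; V=0.000000+3.000000+-2.714286=0.2857
k=2 src: inc=-2.714286, refl=-2.714286·-1.000000=2.7143; V=3.000000+-2.714286+2.714286=3.0000
k=3 load: inc=2.714286, refl=2.714286·-0.904762=-2.4558; V=0.285714+2.714286+-2.455782=0.5442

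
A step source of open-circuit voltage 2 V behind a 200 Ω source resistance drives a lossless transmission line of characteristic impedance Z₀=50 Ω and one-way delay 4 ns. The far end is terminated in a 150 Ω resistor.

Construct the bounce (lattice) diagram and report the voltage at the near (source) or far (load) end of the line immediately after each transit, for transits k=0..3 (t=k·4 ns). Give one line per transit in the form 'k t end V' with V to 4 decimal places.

0 0 source 0.4000
1 4 load 0.6000
2 8 source 0.7200
3 12 load 0.7800

Γ_L=0.500000, Γ_S=0.600000; launch V₁=2·50/250=0.400000
k=0 src: V=0.4000
k=1 load: inc=0.400000, refl=0.400000·0.500000=0.2000; V=0.000000+0.400000+0.200000=0.6000
k=2 src: inc=0.200000, refl=0.200000·0.600000=0.1200; V=0.400000+0.200000+0.120000=0.7200
k=3 load: inc=0.120000, refl=0.120000·0.500000=0.0600; V=0.600000+0.120000+0.060000=0.7800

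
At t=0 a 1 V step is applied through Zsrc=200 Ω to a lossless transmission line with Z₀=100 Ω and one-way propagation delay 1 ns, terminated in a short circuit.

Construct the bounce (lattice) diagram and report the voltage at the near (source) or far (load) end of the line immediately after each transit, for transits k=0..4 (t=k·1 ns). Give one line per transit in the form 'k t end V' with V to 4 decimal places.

0 0 source 0.3333
1 1 load 0.0000
2 2 source -0.1111
3 3 load 0.0000
4 4 source 0.0370

Γ_L=-1.000000, Γ_S=0.333333; launch V₁=1·100/300=0.333333
k=0 src: V=0.3333
k=1 load: inc=0.333333, refl=0.333333·-1.000000=-0.3333; V=0.000000+0.333333+-0.333333=0.0000
k=2 src: inc=-0.333333, refl=-0.333333·0.333333=-0.1111; V=0.333333+-0.333333+-0.111111=-0.1111
k=3 load: inc=-0.111111, refl=-0.111111·-1.000000=0.1111; V=0.000000+-0.111111+0.111111=0.0000
k=4 src: inc=0.111111, refl=0.111111·0.333333=0.0370; V=-0.111111+0.111111+0.037037=0.0370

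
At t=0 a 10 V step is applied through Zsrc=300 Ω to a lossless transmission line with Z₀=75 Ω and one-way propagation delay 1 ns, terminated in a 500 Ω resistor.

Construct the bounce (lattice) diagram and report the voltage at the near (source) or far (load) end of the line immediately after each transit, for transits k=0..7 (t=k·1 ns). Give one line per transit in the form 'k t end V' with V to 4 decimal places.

Γ_L=0.739130, Γ_S=0.600000; launch V₁=10·75/375=2.000000
k=0 src: V=2.0000
k=1 load: inc=2.000000, refl=2.000000·0.739130=1.4783; V=0.000000+2.000000+1.478261=3.4783
k=2 src: inc=1.478261, refl=1.478261·0.600000=0.8870; V=2.000000+1.478261+0.886957=4.3652
k=3 load: inc=0.886957, refl=0.886957·0.739130=0.6556; V=3.478261+0.886957+0.655577=5.0208
k=4 src: inc=0.655577, refl=0.655577·0.600000=0.3933; V=4.365217+0.655577+0.393346=5.4141
k=5 load: inc=0.393346, refl=0.393346·0.739130=0.2907; V=5.020794+0.393346+0.290734=5.7049
k=6 src: inc=0.290734, refl=0.290734·0.600000=0.1744; V=5.414140+0.290734+0.174440=5.8793
k=7 load: inc=0.174440, refl=0.174440·0.739130=0.1289; V=5.704874+0.174440+0.128934=6.0082

0 0 source 2.0000
1 1 load 3.4783
2 2 source 4.3652
3 3 load 5.0208
4 4 source 5.4141
5 5 load 5.7049
6 6 source 5.8793
7 7 load 6.0082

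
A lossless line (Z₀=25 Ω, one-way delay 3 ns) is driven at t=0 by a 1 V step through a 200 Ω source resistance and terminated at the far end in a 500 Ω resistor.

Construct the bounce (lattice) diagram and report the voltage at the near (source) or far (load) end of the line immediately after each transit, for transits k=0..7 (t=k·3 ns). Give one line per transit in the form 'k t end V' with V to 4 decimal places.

Γ_L=0.904762, Γ_S=0.777778; launch V₁=1·25/225=0.111111
k=0 src: V=0.1111
k=1 load: inc=0.111111, refl=0.111111·0.904762=0.1005; V=0.000000+0.111111+0.100529=0.2116
k=2 src: inc=0.100529, refl=0.100529·0.777778=0.0782; V=0.111111+0.100529+0.078189=0.2898
k=3 load: inc=0.078189, refl=0.078189·0.904762=0.0707; V=0.211640+0.078189+0.070743=0.3606
k=4 src: inc=0.070743, refl=0.070743·0.777778=0.0550; V=0.289830+0.070743+0.055022=0.4156
k=5 load: inc=0.055022, refl=0.055022·0.904762=0.0498; V=0.360572+0.055022+0.049782=0.4654
k=6 src: inc=0.049782, refl=0.049782·0.777778=0.0387; V=0.415594+0.049782+0.038719=0.5041
k=7 load: inc=0.038719, refl=0.038719·0.904762=0.0350; V=0.465376+0.038719+0.035032=0.5391

0 0 source 0.1111
1 3 load 0.2116
2 6 source 0.2898
3 9 load 0.3606
4 12 source 0.4156
5 15 load 0.4654
6 18 source 0.5041
7 21 load 0.5391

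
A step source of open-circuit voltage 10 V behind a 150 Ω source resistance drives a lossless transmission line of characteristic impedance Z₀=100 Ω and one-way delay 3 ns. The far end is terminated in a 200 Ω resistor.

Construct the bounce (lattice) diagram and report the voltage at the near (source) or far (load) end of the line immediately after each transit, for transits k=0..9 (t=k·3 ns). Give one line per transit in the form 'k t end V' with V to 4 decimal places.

Γ_L=0.333333, Γ_S=0.200000; launch V₁=10·100/250=4.000000
k=0 src: V=4.0000
k=1 load: inc=4.000000, refl=4.000000·0.333333=1.3333; V=0.000000+4.000000+1.333333=5.3333
k=2 src: inc=1.333333, refl=1.333333·0.200000=0.2667; V=4.000000+1.333333+0.266667=5.6000
k=3 load: inc=0.266667, refl=0.266667·0.333333=0.0889; V=5.333333+0.266667+0.088889=5.6889
k=4 src: inc=0.088889, refl=0.088889·0.200000=0.0178; V=5.600000+0.088889+0.017778=5.7067
k=5 load: inc=0.017778, refl=0.017778·0.333333=0.0059; V=5.688889+0.017778+0.005926=5.7126
k=6 src: inc=0.005926, refl=0.005926·0.200000=0.0012; V=5.706667+0.005926+0.001185=5.7138
k=7 load: inc=0.001185, refl=0.001185·0.333333=0.0004; V=5.712593+0.001185+0.000395=5.7142
k=8 src: inc=0.000395, refl=0.000395·0.200000=0.0001; V=5.713778+0.000395+0.000079=5.7143
k=9 load: inc=0.000079, refl=0.000079·0.333333=0.0000; V=5.714173+0.000079+0.000026=5.7143

0 0 source 4.0000
1 3 load 5.3333
2 6 source 5.6000
3 9 load 5.6889
4 12 source 5.7067
5 15 load 5.7126
6 18 source 5.7138
7 21 load 5.7142
8 24 source 5.7143
9 27 load 5.7143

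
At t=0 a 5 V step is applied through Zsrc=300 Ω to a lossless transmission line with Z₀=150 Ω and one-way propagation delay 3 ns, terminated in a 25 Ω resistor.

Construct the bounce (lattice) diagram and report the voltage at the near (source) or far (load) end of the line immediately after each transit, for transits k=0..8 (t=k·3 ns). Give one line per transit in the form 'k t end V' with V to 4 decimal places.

Γ_L=-0.714286, Γ_S=0.333333; launch V₁=5·150/450=1.666667
k=0 src: V=1.6667
k=1 load: inc=1.666667, refl=1.666667·-0.714286=-1.1905; V=0.000000+1.666667+-1.190476=0.4762
k=2 src: inc=-1.190476, refl=-1.190476·0.333333=-0.3968; V=1.666667+-1.190476+-0.396825=0.0794
k=3 load: inc=-0.396825, refl=-0.396825·-0.714286=0.2834; V=0.476190+-0.396825+0.283447=0.3628
k=4 src: inc=0.283447, refl=0.283447·0.333333=0.0945; V=0.079365+0.283447+0.094482=0.4573
k=5 load: inc=0.094482, refl=0.094482·-0.714286=-0.0675; V=0.362812+0.094482+-0.067487=0.3898
k=6 src: inc=-0.067487, refl=-0.067487·0.333333=-0.0225; V=0.457294+-0.067487+-0.022496=0.3673
k=7 load: inc=-0.022496, refl=-0.022496·-0.714286=0.0161; V=0.389807+-0.022496+0.016068=0.3834
k=8 src: inc=0.016068, refl=0.016068·0.333333=0.0054; V=0.367311+0.016068+0.005356=0.3887

0 0 source 1.6667
1 3 load 0.4762
2 6 source 0.0794
3 9 load 0.3628
4 12 source 0.4573
5 15 load 0.3898
6 18 source 0.3673
7 21 load 0.3834
8 24 source 0.3887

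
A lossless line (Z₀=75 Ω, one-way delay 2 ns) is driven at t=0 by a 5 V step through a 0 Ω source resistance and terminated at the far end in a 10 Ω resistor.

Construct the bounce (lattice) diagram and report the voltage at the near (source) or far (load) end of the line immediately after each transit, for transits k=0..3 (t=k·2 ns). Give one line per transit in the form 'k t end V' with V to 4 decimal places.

Γ_L=-0.764706, Γ_S=-1.000000; launch V₁=5·75/75=5.000000
k=0 src: V=5.0000
k=1 load: inc=5.000000, refl=5.000000·-0.764706=-3.8235; V=0.000000+5.000000+-3.823529=1.1765
k=2 src: inc=-3.823529, refl=-3.823529·-1.000000=3.8235; V=5.000000+-3.823529+3.823529=5.0000
k=3 load: inc=3.823529, refl=3.823529·-0.764706=-2.9239; V=1.176471+3.823529+-2.923875=2.0761

0 0 source 5.0000
1 2 load 1.1765
2 4 source 5.0000
3 6 load 2.0761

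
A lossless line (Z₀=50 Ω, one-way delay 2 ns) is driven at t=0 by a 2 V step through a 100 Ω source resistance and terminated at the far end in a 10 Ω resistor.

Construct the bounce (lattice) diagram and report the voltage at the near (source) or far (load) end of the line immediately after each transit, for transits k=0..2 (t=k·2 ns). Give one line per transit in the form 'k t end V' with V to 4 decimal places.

Γ_L=-0.666667, Γ_S=0.333333; launch V₁=2·50/150=0.666667
k=0 src: V=0.6667
k=1 load: inc=0.666667, refl=0.666667·-0.666667=-0.4444; V=0.000000+0.666667+-0.444444=0.2222
k=2 src: inc=-0.444444, refl=-0.444444·0.333333=-0.1481; V=0.666667+-0.444444+-0.148148=0.0741

0 0 source 0.6667
1 2 load 0.2222
2 4 source 0.0741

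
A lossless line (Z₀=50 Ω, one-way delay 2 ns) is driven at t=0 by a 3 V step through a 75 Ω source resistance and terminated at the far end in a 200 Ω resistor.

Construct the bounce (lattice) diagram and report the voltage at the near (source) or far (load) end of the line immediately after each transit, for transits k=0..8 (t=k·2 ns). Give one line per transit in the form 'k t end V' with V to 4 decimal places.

0 0 source 1.2000
1 2 load 1.9200
2 4 source 2.0640
3 6 load 2.1504
4 8 source 2.1677
5 10 load 2.1780
6 12 source 2.1801
7 14 load 2.1814
8 16 source 2.1816

Γ_L=0.600000, Γ_S=0.200000; launch V₁=3·50/125=1.200000
k=0 src: V=1.2000
k=1 load: inc=1.200000, refl=1.200000·0.600000=0.7200; V=0.000000+1.200000+0.720000=1.9200
k=2 src: inc=0.720000, refl=0.720000·0.200000=0.1440; V=1.200000+0.720000+0.144000=2.0640
k=3 load: inc=0.144000, refl=0.144000·0.600000=0.0864; V=1.920000+0.144000+0.086400=2.1504
k=4 src: inc=0.086400, refl=0.086400·0.200000=0.0173; V=2.064000+0.086400+0.017280=2.1677
k=5 load: inc=0.017280, refl=0.017280·0.600000=0.0104; V=2.150400+0.017280+0.010368=2.1780
k=6 src: inc=0.010368, refl=0.010368·0.200000=0.0021; V=2.167680+0.010368+0.002074=2.1801
k=7 load: inc=0.002074, refl=0.002074·0.600000=0.0012; V=2.178048+0.002074+0.001244=2.1814
k=8 src: inc=0.001244, refl=0.001244·0.200000=0.0002; V=2.180122+0.001244+0.000249=2.1816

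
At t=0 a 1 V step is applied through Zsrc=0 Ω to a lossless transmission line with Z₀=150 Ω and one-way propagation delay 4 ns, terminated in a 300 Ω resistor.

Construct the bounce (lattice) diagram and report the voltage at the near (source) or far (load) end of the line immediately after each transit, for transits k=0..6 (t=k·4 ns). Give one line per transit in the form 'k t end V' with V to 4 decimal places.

0 0 source 1.0000
1 4 load 1.3333
2 8 source 1.0000
3 12 load 0.8889
4 16 source 1.0000
5 20 load 1.0370
6 24 source 1.0000

Γ_L=0.333333, Γ_S=-1.000000; launch V₁=1·150/150=1.000000
k=0 src: V=1.0000
k=1 load: inc=1.000000, refl=1.000000·0.333333=0.3333; V=0.000000+1.000000+0.333333=1.3333
k=2 src: inc=0.333333, refl=0.333333·-1.000000=-0.3333; V=1.000000+0.333333+-0.333333=1.0000
k=3 load: inc=-0.333333, refl=-0.333333·0.333333=-0.1111; V=1.333333+-0.333333+-0.111111=0.8889
k=4 src: inc=-0.111111, refl=-0.111111·-1.000000=0.1111; V=1.000000+-0.111111+0.111111=1.0000
k=5 load: inc=0.111111, refl=0.111111·0.333333=0.0370; V=0.888889+0.111111+0.037037=1.0370
k=6 src: inc=0.037037, refl=0.037037·-1.000000=-0.0370; V=1.000000+0.037037+-0.037037=1.0000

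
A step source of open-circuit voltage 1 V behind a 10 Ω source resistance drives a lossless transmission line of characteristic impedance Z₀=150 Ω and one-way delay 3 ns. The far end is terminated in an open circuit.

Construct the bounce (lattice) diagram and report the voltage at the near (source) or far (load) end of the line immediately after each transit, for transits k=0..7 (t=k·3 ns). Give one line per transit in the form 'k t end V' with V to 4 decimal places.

0 0 source 0.9375
1 3 load 1.8750
2 6 source 1.0547
3 9 load 0.2344
4 12 source 0.9521
5 15 load 1.6699
6 18 source 1.0419
7 21 load 0.4138

Γ_L=1.000000, Γ_S=-0.875000; launch V₁=1·150/160=0.937500
k=0 src: V=0.9375
k=1 load: inc=0.937500, refl=0.937500·1.000000=0.9375; V=0.000000+0.937500+0.937500=1.8750
k=2 src: inc=0.937500, refl=0.937500·-0.875000=-0.8203; V=0.937500+0.937500+-0.820312=1.0547
k=3 load: inc=-0.820312, refl=-0.820312·1.000000=-0.8203; V=1.875000+-0.820312+-0.820312=0.2344
k=4 src: inc=-0.820312, refl=-0.820312·-0.875000=0.7178; V=1.054688+-0.820312+0.717773=0.9521
k=5 load: inc=0.717773, refl=0.717773·1.000000=0.7178; V=0.234375+0.717773+0.717773=1.6699
k=6 src: inc=0.717773, refl=0.717773·-0.875000=-0.6281; V=0.952148+0.717773+-0.628052=1.0419
k=7 load: inc=-0.628052, refl=-0.628052·1.000000=-0.6281; V=1.669922+-0.628052+-0.628052=0.4138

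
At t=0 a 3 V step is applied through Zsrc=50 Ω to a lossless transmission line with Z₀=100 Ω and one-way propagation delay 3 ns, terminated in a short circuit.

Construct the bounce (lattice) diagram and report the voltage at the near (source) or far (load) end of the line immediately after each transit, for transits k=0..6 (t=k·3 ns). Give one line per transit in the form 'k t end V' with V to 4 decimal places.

0 0 source 2.0000
1 3 load 0.0000
2 6 source 0.6667
3 9 load 0.0000
4 12 source 0.2222
5 15 load 0.0000
6 18 source 0.0741

Γ_L=-1.000000, Γ_S=-0.333333; launch V₁=3·100/150=2.000000
k=0 src: V=2.0000
k=1 load: inc=2.000000, refl=2.000000·-1.000000=-2.0000; V=0.000000+2.000000+-2.000000=0.0000
k=2 src: inc=-2.000000, refl=-2.000000·-0.333333=0.6667; V=2.000000+-2.000000+0.666667=0.6667
k=3 load: inc=0.666667, refl=0.666667·-1.000000=-0.6667; V=0.000000+0.666667+-0.666667=0.0000
k=4 src: inc=-0.666667, refl=-0.666667·-0.333333=0.2222; V=0.666667+-0.666667+0.222222=0.2222
k=5 load: inc=0.222222, refl=0.222222·-1.000000=-0.2222; V=0.000000+0.222222+-0.222222=0.0000
k=6 src: inc=-0.222222, refl=-0.222222·-0.333333=0.0741; V=0.222222+-0.222222+0.074074=0.0741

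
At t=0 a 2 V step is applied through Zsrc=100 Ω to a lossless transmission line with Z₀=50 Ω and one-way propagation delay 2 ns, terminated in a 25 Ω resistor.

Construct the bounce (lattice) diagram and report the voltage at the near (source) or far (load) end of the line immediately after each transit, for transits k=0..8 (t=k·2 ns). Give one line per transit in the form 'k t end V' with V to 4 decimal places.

Γ_L=-0.333333, Γ_S=0.333333; launch V₁=2·50/150=0.666667
k=0 src: V=0.6667
k=1 load: inc=0.666667, refl=0.666667·-0.333333=-0.2222; V=0.000000+0.666667+-0.222222=0.4444
k=2 src: inc=-0.222222, refl=-0.222222·0.333333=-0.0741; V=0.666667+-0.222222+-0.074074=0.3704
k=3 load: inc=-0.074074, refl=-0.074074·-0.333333=0.0247; V=0.444444+-0.074074+0.024691=0.3951
k=4 src: inc=0.024691, refl=0.024691·0.333333=0.0082; V=0.370370+0.024691+0.008230=0.4033
k=5 load: inc=0.008230, refl=0.008230·-0.333333=-0.0027; V=0.395062+0.008230+-0.002743=0.4005
k=6 src: inc=-0.002743, refl=-0.002743·0.333333=-0.0009; V=0.403292+-0.002743+-0.000914=0.3996
k=7 load: inc=-0.000914, refl=-0.000914·-0.333333=0.0003; V=0.400549+-0.000914+0.000305=0.3999
k=8 src: inc=0.000305, refl=0.000305·0.333333=0.0001; V=0.399634+0.000305+0.000102=0.4000

0 0 source 0.6667
1 2 load 0.4444
2 4 source 0.3704
3 6 load 0.3951
4 8 source 0.4033
5 10 load 0.4005
6 12 source 0.3996
7 14 load 0.3999
8 16 source 0.4000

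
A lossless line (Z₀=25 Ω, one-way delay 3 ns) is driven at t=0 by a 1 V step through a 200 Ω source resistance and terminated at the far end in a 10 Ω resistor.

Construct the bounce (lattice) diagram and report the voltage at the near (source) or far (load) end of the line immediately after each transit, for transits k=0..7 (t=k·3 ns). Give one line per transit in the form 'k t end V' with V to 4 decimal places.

Γ_L=-0.428571, Γ_S=0.777778; launch V₁=1·25/225=0.111111
k=0 src: V=0.1111
k=1 load: inc=0.111111, refl=0.111111·-0.428571=-0.0476; V=0.000000+0.111111+-0.047619=0.0635
k=2 src: inc=-0.047619, refl=-0.047619·0.777778=-0.0370; V=0.111111+-0.047619+-0.037037=0.0265
k=3 load: inc=-0.037037, refl=-0.037037·-0.428571=0.0159; V=0.063492+-0.037037+0.015873=0.0423
k=4 src: inc=0.015873, refl=0.015873·0.777778=0.0123; V=0.026455+0.015873+0.012346=0.0547
k=5 load: inc=0.012346, refl=0.012346·-0.428571=-0.0053; V=0.042328+0.012346+-0.005291=0.0494
k=6 src: inc=-0.005291, refl=-0.005291·0.777778=-0.0041; V=0.054674+-0.005291+-0.004115=0.0453
k=7 load: inc=-0.004115, refl=-0.004115·-0.428571=0.0018; V=0.049383+-0.004115+0.001764=0.0470

0 0 source 0.1111
1 3 load 0.0635
2 6 source 0.0265
3 9 load 0.0423
4 12 source 0.0547
5 15 load 0.0494
6 18 source 0.0453
7 21 load 0.0470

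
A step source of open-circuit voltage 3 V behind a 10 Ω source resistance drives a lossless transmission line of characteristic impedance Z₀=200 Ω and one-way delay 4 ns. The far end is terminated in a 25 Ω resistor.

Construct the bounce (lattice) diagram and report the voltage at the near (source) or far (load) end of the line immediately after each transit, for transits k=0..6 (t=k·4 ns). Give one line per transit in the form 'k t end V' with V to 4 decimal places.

0 0 source 2.8571
1 4 load 0.6349
2 8 source 2.6455
3 12 load 1.0817
4 16 source 2.4966
5 20 load 1.3961
6 24 source 2.3918

Γ_L=-0.777778, Γ_S=-0.904762; launch V₁=3·200/210=2.857143
k=0 src: V=2.8571
k=1 load: inc=2.857143, refl=2.857143·-0.777778=-2.2222; V=0.000000+2.857143+-2.222222=0.6349
k=2 src: inc=-2.222222, refl=-2.222222·-0.904762=2.0106; V=2.857143+-2.222222+2.010582=2.6455
k=3 load: inc=2.010582, refl=2.010582·-0.777778=-1.5638; V=0.634921+2.010582+-1.563786=1.0817
k=4 src: inc=-1.563786, refl=-1.563786·-0.904762=1.4149; V=2.645503+-1.563786+1.414854=2.4966
k=5 load: inc=1.414854, refl=1.414854·-0.777778=-1.1004; V=1.081717+1.414854+-1.100442=1.3961
k=6 src: inc=-1.100442, refl=-1.100442·-0.904762=0.9956; V=2.496571+-1.100442+0.995638=2.3918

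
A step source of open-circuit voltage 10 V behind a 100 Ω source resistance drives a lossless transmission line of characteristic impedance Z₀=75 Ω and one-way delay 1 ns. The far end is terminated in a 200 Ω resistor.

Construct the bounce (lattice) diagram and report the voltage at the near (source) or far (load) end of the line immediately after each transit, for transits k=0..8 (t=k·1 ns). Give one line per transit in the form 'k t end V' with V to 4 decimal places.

0 0 source 4.2857
1 1 load 6.2338
2 2 source 6.5121
3 3 load 6.6386
4 4 source 6.6566
5 5 load 6.6648
6 6 source 6.6660
7 7 load 6.6665
8 8 source 6.6666

Γ_L=0.454545, Γ_S=0.142857; launch V₁=10·75/175=4.285714
k=0 src: V=4.2857
k=1 load: inc=4.285714, refl=4.285714·0.454545=1.9481; V=0.000000+4.285714+1.948052=6.2338
k=2 src: inc=1.948052, refl=1.948052·0.142857=0.2783; V=4.285714+1.948052+0.278293=6.5121
k=3 load: inc=0.278293, refl=0.278293·0.454545=0.1265; V=6.233766+0.278293+0.126497=6.6386
k=4 src: inc=0.126497, refl=0.126497·0.142857=0.0181; V=6.512059+0.126497+0.018071=6.6566
k=5 load: inc=0.018071, refl=0.018071·0.454545=0.0082; V=6.638556+0.018071+0.008214=6.6648
k=6 src: inc=0.008214, refl=0.008214·0.142857=0.0012; V=6.656627+0.008214+0.001173=6.6660
k=7 load: inc=0.001173, refl=0.001173·0.454545=0.0005; V=6.664841+0.001173+0.000533=6.6665
k=8 src: inc=0.000533, refl=0.000533·0.142857=0.0001; V=6.666015+0.000533+0.000076=6.6666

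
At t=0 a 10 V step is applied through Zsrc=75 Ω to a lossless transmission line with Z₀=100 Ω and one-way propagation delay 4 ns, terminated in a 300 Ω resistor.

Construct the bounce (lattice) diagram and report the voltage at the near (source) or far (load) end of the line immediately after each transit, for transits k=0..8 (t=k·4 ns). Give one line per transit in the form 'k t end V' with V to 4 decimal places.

0 0 source 5.7143
1 4 load 8.5714
2 8 source 8.1633
3 12 load 7.9592
4 16 source 7.9883
5 20 load 8.0029
6 24 source 8.0008
7 28 load 7.9998
8 32 source 7.9999

Γ_L=0.500000, Γ_S=-0.142857; launch V₁=10·100/175=5.714286
k=0 src: V=5.7143
k=1 load: inc=5.714286, refl=5.714286·0.500000=2.8571; V=0.000000+5.714286+2.857143=8.5714
k=2 src: inc=2.857143, refl=2.857143·-0.142857=-0.4082; V=5.714286+2.857143+-0.408163=8.1633
k=3 load: inc=-0.408163, refl=-0.408163·0.500000=-0.2041; V=8.571429+-0.408163+-0.204082=7.9592
k=4 src: inc=-0.204082, refl=-0.204082·-0.142857=0.0292; V=8.163265+-0.204082+0.029155=7.9883
k=5 load: inc=0.029155, refl=0.029155·0.500000=0.0146; V=7.959184+0.029155+0.014577=8.0029
k=6 src: inc=0.014577, refl=0.014577·-0.142857=-0.0021; V=7.988338+0.014577+-0.002082=8.0008
k=7 load: inc=-0.002082, refl=-0.002082·0.500000=-0.0010; V=8.002915+-0.002082+-0.001041=7.9998
k=8 src: inc=-0.001041, refl=-0.001041·-0.142857=0.0001; V=8.000833+-0.001041+0.000149=7.9999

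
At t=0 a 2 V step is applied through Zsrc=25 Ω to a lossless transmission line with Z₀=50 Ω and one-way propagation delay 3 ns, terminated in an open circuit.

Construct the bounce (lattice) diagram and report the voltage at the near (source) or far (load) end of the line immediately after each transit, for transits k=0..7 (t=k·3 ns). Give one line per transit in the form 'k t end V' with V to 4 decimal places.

0 0 source 1.3333
1 3 load 2.6667
2 6 source 2.2222
3 9 load 1.7778
4 12 source 1.9259
5 15 load 2.0741
6 18 source 2.0247
7 21 load 1.9753

Γ_L=1.000000, Γ_S=-0.333333; launch V₁=2·50/75=1.333333
k=0 src: V=1.3333
k=1 load: inc=1.333333, refl=1.333333·1.000000=1.3333; V=0.000000+1.333333+1.333333=2.6667
k=2 src: inc=1.333333, refl=1.333333·-0.333333=-0.4444; V=1.333333+1.333333+-0.444444=2.2222
k=3 load: inc=-0.444444, refl=-0.444444·1.000000=-0.4444; V=2.666667+-0.444444+-0.444444=1.7778
k=4 src: inc=-0.444444, refl=-0.444444·-0.333333=0.1481; V=2.222222+-0.444444+0.148148=1.9259
k=5 load: inc=0.148148, refl=0.148148·1.000000=0.1481; V=1.777778+0.148148+0.148148=2.0741
k=6 src: inc=0.148148, refl=0.148148·-0.333333=-0.0494; V=1.925926+0.148148+-0.049383=2.0247
k=7 load: inc=-0.049383, refl=-0.049383·1.000000=-0.0494; V=2.074074+-0.049383+-0.049383=1.9753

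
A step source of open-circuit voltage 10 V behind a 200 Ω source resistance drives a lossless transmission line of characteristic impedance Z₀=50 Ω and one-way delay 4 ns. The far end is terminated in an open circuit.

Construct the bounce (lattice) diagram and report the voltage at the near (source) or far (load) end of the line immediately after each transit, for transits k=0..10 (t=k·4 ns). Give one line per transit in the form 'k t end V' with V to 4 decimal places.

Γ_L=1.000000, Γ_S=0.600000; launch V₁=10·50/250=2.000000
k=0 src: V=2.0000
k=1 load: inc=2.000000, refl=2.000000·1.000000=2.0000; V=0.000000+2.000000+2.000000=4.0000
k=2 src: inc=2.000000, refl=2.000000·0.600000=1.2000; V=2.000000+2.000000+1.200000=5.2000
k=3 load: inc=1.200000, refl=1.200000·1.000000=1.2000; V=4.000000+1.200000+1.200000=6.4000
k=4 src: inc=1.200000, refl=1.200000·0.600000=0.7200; V=5.200000+1.200000+0.720000=7.1200
k=5 load: inc=0.720000, refl=0.720000·1.000000=0.7200; V=6.400000+0.720000+0.720000=7.8400
k=6 src: inc=0.720000, refl=0.720000·0.600000=0.4320; V=7.120000+0.720000+0.432000=8.2720
k=7 load: inc=0.432000, refl=0.432000·1.000000=0.4320; V=7.840000+0.432000+0.432000=8.7040
k=8 src: inc=0.432000, refl=0.432000·0.600000=0.2592; V=8.272000+0.432000+0.259200=8.9632
k=9 load: inc=0.259200, refl=0.259200·1.000000=0.2592; V=8.704000+0.259200+0.259200=9.2224
k=10 src: inc=0.259200, refl=0.259200·0.600000=0.1555; V=8.963200+0.259200+0.155520=9.3779

0 0 source 2.0000
1 4 load 4.0000
2 8 source 5.2000
3 12 load 6.4000
4 16 source 7.1200
5 20 load 7.8400
6 24 source 8.2720
7 28 load 8.7040
8 32 source 8.9632
9 36 load 9.2224
10 40 source 9.3779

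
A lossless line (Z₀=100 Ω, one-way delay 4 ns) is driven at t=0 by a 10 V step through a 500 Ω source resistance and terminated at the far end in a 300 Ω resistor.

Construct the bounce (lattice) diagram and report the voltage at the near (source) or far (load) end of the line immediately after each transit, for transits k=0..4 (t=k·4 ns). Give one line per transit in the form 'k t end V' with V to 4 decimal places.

0 0 source 1.6667
1 4 load 2.5000
2 8 source 3.0556
3 12 load 3.3333
4 16 source 3.5185

Γ_L=0.500000, Γ_S=0.666667; launch V₁=10·100/600=1.666667
k=0 src: V=1.6667
k=1 load: inc=1.666667, refl=1.666667·0.500000=0.8333; V=0.000000+1.666667+0.833333=2.5000
k=2 src: inc=0.833333, refl=0.833333·0.666667=0.5556; V=1.666667+0.833333+0.555556=3.0556
k=3 load: inc=0.555556, refl=0.555556·0.500000=0.2778; V=2.500000+0.555556+0.277778=3.3333
k=4 src: inc=0.277778, refl=0.277778·0.666667=0.1852; V=3.055556+0.277778+0.185185=3.5185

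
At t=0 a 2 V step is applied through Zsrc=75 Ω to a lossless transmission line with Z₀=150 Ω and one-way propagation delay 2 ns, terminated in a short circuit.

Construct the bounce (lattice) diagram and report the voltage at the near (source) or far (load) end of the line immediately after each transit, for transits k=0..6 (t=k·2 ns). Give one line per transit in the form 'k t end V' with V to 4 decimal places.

Γ_L=-1.000000, Γ_S=-0.333333; launch V₁=2·150/225=1.333333
k=0 src: V=1.3333
k=1 load: inc=1.333333, refl=1.333333·-1.000000=-1.3333; V=0.000000+1.333333+-1.333333=0.0000
k=2 src: inc=-1.333333, refl=-1.333333·-0.333333=0.4444; V=1.333333+-1.333333+0.444444=0.4444
k=3 load: inc=0.444444, refl=0.444444·-1.000000=-0.4444; V=0.000000+0.444444+-0.444444=0.0000
k=4 src: inc=-0.444444, refl=-0.444444·-0.333333=0.1481; V=0.444444+-0.444444+0.148148=0.1481
k=5 load: inc=0.148148, refl=0.148148·-1.000000=-0.1481; V=0.000000+0.148148+-0.148148=0.0000
k=6 src: inc=-0.148148, refl=-0.148148·-0.333333=0.0494; V=0.148148+-0.148148+0.049383=0.0494

0 0 source 1.3333
1 2 load 0.0000
2 4 source 0.4444
3 6 load 0.0000
4 8 source 0.1481
5 10 load 0.0000
6 12 source 0.0494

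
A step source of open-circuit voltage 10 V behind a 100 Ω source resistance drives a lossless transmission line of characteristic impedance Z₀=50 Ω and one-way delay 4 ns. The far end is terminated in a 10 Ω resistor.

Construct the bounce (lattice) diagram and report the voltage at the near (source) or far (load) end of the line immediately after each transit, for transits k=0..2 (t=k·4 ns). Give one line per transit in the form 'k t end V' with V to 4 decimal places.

Γ_L=-0.666667, Γ_S=0.333333; launch V₁=10·50/150=3.333333
k=0 src: V=3.3333
k=1 load: inc=3.333333, refl=3.333333·-0.666667=-2.2222; V=0.000000+3.333333+-2.222222=1.1111
k=2 src: inc=-2.222222, refl=-2.222222·0.333333=-0.7407; V=3.333333+-2.222222+-0.740741=0.3704

0 0 source 3.3333
1 4 load 1.1111
2 8 source 0.3704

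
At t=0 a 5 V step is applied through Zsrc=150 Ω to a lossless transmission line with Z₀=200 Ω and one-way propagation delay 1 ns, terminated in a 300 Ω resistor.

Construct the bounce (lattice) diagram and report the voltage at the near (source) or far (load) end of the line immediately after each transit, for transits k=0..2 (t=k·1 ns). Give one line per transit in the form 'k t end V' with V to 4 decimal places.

0 0 source 2.8571
1 1 load 3.4286
2 2 source 3.3469

Γ_L=0.200000, Γ_S=-0.142857; launch V₁=5·200/350=2.857143
k=0 src: V=2.8571
k=1 load: inc=2.857143, refl=2.857143·0.200000=0.5714; V=0.000000+2.857143+0.571429=3.4286
k=2 src: inc=0.571429, refl=0.571429·-0.142857=-0.0816; V=2.857143+0.571429+-0.081633=3.3469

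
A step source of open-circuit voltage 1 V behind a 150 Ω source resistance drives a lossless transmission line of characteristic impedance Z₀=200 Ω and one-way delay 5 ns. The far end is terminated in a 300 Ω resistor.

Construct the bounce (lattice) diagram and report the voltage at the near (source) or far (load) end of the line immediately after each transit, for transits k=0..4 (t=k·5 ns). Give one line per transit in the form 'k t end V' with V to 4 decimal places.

Γ_L=0.200000, Γ_S=-0.142857; launch V₁=1·200/350=0.571429
k=0 src: V=0.5714
k=1 load: inc=0.571429, refl=0.571429·0.200000=0.1143; V=0.000000+0.571429+0.114286=0.6857
k=2 src: inc=0.114286, refl=0.114286·-0.142857=-0.0163; V=0.571429+0.114286+-0.016327=0.6694
k=3 load: inc=-0.016327, refl=-0.016327·0.200000=-0.0033; V=0.685714+-0.016327+-0.003265=0.6661
k=4 src: inc=-0.003265, refl=-0.003265·-0.142857=0.0005; V=0.669388+-0.003265+0.000466=0.6666

0 0 source 0.5714
1 5 load 0.6857
2 10 source 0.6694
3 15 load 0.6661
4 20 source 0.6666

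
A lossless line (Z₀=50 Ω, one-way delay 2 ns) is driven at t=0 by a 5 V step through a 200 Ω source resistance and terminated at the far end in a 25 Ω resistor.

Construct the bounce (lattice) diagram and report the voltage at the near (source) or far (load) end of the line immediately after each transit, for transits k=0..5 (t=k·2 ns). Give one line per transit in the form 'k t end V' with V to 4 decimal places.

Γ_L=-0.333333, Γ_S=0.600000; launch V₁=5·50/250=1.000000
k=0 src: V=1.0000
k=1 load: inc=1.000000, refl=1.000000·-0.333333=-0.3333; V=0.000000+1.000000+-0.333333=0.6667
k=2 src: inc=-0.333333, refl=-0.333333·0.600000=-0.2000; V=1.000000+-0.333333+-0.200000=0.4667
k=3 load: inc=-0.200000, refl=-0.200000·-0.333333=0.0667; V=0.666667+-0.200000+0.066667=0.5333
k=4 src: inc=0.066667, refl=0.066667·0.600000=0.0400; V=0.466667+0.066667+0.040000=0.5733
k=5 load: inc=0.040000, refl=0.040000·-0.333333=-0.0133; V=0.533333+0.040000+-0.013333=0.5600

0 0 source 1.0000
1 2 load 0.6667
2 4 source 0.4667
3 6 load 0.5333
4 8 source 0.5733
5 10 load 0.5600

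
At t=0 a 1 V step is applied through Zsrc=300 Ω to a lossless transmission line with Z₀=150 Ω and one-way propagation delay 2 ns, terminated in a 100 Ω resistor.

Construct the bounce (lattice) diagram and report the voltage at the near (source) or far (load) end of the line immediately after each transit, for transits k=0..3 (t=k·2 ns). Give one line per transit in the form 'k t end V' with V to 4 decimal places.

0 0 source 0.3333
1 2 load 0.2667
2 4 source 0.2444
3 6 load 0.2489

Γ_L=-0.200000, Γ_S=0.333333; launch V₁=1·150/450=0.333333
k=0 src: V=0.3333
k=1 load: inc=0.333333, refl=0.333333·-0.200000=-0.0667; V=0.000000+0.333333+-0.066667=0.2667
k=2 src: inc=-0.066667, refl=-0.066667·0.333333=-0.0222; V=0.333333+-0.066667+-0.022222=0.2444
k=3 load: inc=-0.022222, refl=-0.022222·-0.200000=0.0044; V=0.266667+-0.022222+0.004444=0.2489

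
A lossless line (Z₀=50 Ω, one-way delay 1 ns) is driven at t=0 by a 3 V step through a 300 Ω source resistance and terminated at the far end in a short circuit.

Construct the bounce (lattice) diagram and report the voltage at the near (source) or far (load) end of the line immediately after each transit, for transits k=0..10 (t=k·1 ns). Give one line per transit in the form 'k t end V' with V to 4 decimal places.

0 0 source 0.4286
1 1 load 0.0000
2 2 source -0.3061
3 3 load 0.0000
4 4 source 0.2187
5 5 load 0.0000
6 6 source -0.1562
7 7 load 0.0000
8 8 source 0.1116
9 9 load 0.0000
10 10 source -0.0797

Γ_L=-1.000000, Γ_S=0.714286; launch V₁=3·50/350=0.428571
k=0 src: V=0.4286
k=1 load: inc=0.428571, refl=0.428571·-1.000000=-0.4286; V=0.000000+0.428571+-0.428571=0.0000
k=2 src: inc=-0.428571, refl=-0.428571·0.714286=-0.3061; V=0.428571+-0.428571+-0.306122=-0.3061
k=3 load: inc=-0.306122, refl=-0.306122·-1.000000=0.3061; V=0.000000+-0.306122+0.306122=0.0000
k=4 src: inc=0.306122, refl=0.306122·0.714286=0.2187; V=-0.306122+0.306122+0.218659=0.2187
k=5 load: inc=0.218659, refl=0.218659·-1.000000=-0.2187; V=0.000000+0.218659+-0.218659=0.0000
k=6 src: inc=-0.218659, refl=-0.218659·0.714286=-0.1562; V=0.218659+-0.218659+-0.156185=-0.1562
k=7 load: inc=-0.156185, refl=-0.156185·-1.000000=0.1562; V=0.000000+-0.156185+0.156185=0.0000
k=8 src: inc=0.156185, refl=0.156185·0.714286=0.1116; V=-0.156185+0.156185+0.111561=0.1116
k=9 load: inc=0.111561, refl=0.111561·-1.000000=-0.1116; V=0.000000+0.111561+-0.111561=0.0000
k=10 src: inc=-0.111561, refl=-0.111561·0.714286=-0.0797; V=0.111561+-0.111561+-0.079686=-0.0797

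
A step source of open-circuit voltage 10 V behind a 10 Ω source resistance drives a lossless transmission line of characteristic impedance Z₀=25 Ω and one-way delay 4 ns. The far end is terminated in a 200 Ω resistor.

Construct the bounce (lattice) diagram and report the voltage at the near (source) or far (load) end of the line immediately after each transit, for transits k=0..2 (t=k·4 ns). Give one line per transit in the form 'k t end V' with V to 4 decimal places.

Γ_L=0.777778, Γ_S=-0.428571; launch V₁=10·25/35=7.142857
k=0 src: V=7.1429
k=1 load: inc=7.142857, refl=7.142857·0.777778=5.5556; V=0.000000+7.142857+5.555556=12.6984
k=2 src: inc=5.555556, refl=5.555556·-0.428571=-2.3810; V=7.142857+5.555556+-2.380952=10.3175

0 0 source 7.1429
1 4 load 12.6984
2 8 source 10.3175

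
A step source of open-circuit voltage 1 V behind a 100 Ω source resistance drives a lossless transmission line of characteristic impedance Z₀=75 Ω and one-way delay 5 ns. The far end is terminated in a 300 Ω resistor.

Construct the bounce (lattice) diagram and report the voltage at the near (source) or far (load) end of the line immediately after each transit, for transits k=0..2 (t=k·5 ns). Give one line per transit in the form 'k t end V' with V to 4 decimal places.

0 0 source 0.4286
1 5 load 0.6857
2 10 source 0.7224

Γ_L=0.600000, Γ_S=0.142857; launch V₁=1·75/175=0.428571
k=0 src: V=0.4286
k=1 load: inc=0.428571, refl=0.428571·0.600000=0.2571; V=0.000000+0.428571+0.257143=0.6857
k=2 src: inc=0.257143, refl=0.257143·0.142857=0.0367; V=0.428571+0.257143+0.036735=0.7224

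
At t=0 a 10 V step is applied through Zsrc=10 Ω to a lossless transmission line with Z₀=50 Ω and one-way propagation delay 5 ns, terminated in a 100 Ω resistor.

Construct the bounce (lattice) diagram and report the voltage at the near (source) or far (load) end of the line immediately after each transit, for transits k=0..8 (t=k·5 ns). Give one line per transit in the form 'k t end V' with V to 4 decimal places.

Γ_L=0.333333, Γ_S=-0.666667; launch V₁=10·50/60=8.333333
k=0 src: V=8.3333
k=1 load: inc=8.333333, refl=8.333333·0.333333=2.7778; V=0.000000+8.333333+2.777778=11.1111
k=2 src: inc=2.777778, refl=2.777778·-0.666667=-1.8519; V=8.333333+2.777778+-1.851852=9.2593
k=3 load: inc=-1.851852, refl=-1.851852·0.333333=-0.6173; V=11.111111+-1.851852+-0.617284=8.6420
k=4 src: inc=-0.617284, refl=-0.617284·-0.666667=0.4115; V=9.259259+-0.617284+0.411523=9.0535
k=5 load: inc=0.411523, refl=0.411523·0.333333=0.1372; V=8.641975+0.411523+0.137174=9.1907
k=6 src: inc=0.137174, refl=0.137174·-0.666667=-0.0914; V=9.053498+0.137174+-0.091449=9.0992
k=7 load: inc=-0.091449, refl=-0.091449·0.333333=-0.0305; V=9.190672+-0.091449+-0.030483=9.0687
k=8 src: inc=-0.030483, refl=-0.030483·-0.666667=0.0203; V=9.099223+-0.030483+0.020322=9.0891

0 0 source 8.3333
1 5 load 11.1111
2 10 source 9.2593
3 15 load 8.6420
4 20 source 9.0535
5 25 load 9.1907
6 30 source 9.0992
7 35 load 9.0687
8 40 source 9.0891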